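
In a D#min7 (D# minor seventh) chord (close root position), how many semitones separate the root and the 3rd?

Spelling the chord: D# F# A# C#.
D# to F# is a minor third: 3 semitones.

3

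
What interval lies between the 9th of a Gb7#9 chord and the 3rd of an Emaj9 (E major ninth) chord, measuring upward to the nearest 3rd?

major seventh

The 9th of Gb7#9 is A; the 3rd of Emaj9 (E major ninth) is G#.
From A to G# is 11 semitones, exactly the major seventh.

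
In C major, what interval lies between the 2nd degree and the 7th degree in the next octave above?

The scale runs C D E F G A B.
2nd degree = D; 7th scale degree (up an octave) = B.
Counting 13 letters and 21 half steps from D gives a major thirteenth.

major thirteenth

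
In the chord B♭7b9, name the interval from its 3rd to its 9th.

diminished seventh

The chord tones of B♭7b9 (B♭ dominant seventh flat nine) are B♭–D–F–A♭–C♭.
So we need the interval from D up to C♭.
D up to C♭ is 9 semitones, a whole step narrower than a major seventh, so the interval is diminished.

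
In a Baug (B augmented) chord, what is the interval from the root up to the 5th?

augmented fifth

B+: B-D#-F##.
The root is B and the 5th is F##.
From B to F##: 8 semitones over a fifth = augmented.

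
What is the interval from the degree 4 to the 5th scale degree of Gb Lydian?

minor second

Spelling Gb Lydian: Gb Ab Bb C Db Eb F.
The degree 4 is C and the degree 5 is Db.
2 letter names make it a second; at 1 semitone (a half step narrower than major) the quality is minor.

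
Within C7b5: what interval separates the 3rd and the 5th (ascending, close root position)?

d3

Spelling the chord: C-E-G♭-B♭.
The 3rd is E and the 5th is G♭.
From E to G♭: 2 semitones over a third = diminished.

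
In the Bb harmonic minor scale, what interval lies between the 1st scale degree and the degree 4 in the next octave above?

perfect 11th

Spelling the Bb harmonic minor scale: Bb C Db Eb F Gb A.
1st scale degree = Bb; scale degree 4 (up an octave) = Eb.
Bb up to Eb spans 11 letter names and 17 semitones — a perfect eleventh.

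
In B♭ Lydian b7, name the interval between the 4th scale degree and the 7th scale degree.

diminished fourth

The scale runs B♭ C D E F G A♭.
4th scale degree = E; 7th degree = A♭.
From E to A♭: 4 semitones over a fourth = diminished.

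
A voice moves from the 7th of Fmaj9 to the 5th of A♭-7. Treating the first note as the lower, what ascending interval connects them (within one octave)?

diminished 8th

Fmaj9 has E as its 7th, and A♭-7 has E♭ as its 5th.
From E to E♭: 11 semitones over an octave = diminished.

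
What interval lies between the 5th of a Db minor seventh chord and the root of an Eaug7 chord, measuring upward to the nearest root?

The 5th of Db minor seventh is Ab; the root of Eaug7 is E.
From Ab to E: 8 semitones over a fifth = augmented.

A5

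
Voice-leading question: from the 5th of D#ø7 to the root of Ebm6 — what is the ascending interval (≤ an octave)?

diminished fifth

The 5th of D#ø7 is A; the root of Ebm6 is Eb.
From A to Eb: 6 semitones over a fifth = diminished.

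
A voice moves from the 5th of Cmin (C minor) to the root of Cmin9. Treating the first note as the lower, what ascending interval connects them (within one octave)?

Cmin (C minor) has G as its 5th, and Cmin9 has C as its root.
G up to C spans 4 letter names and 5 semitones — a perfect fourth.

perfect fourth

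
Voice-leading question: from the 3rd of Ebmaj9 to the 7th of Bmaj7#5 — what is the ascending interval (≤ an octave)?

The 3rd of Ebmaj9 is G; the 7th of Bmaj7#5 is A#.
From G to A#: 3 semitones over a second = augmented.

augmented second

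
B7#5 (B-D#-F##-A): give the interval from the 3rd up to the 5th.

M3

So we need the interval from D# up to F##.
D# up to F## spans 3 letter names and 4 semitones — a major third.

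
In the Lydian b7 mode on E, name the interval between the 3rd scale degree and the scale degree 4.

Spelling the Lydian b7 mode on E: E F# G# A# B C# D.
So we need the interval from G# up to A#.
Counting 2 letters and 2 half steps from G# gives a major second.

M2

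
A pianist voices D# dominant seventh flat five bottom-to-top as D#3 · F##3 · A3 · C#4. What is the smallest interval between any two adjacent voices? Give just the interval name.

Adjacent intervals: D#3→F##3 = major third; F##3→A3 = diminished third; A3→C#4 = major third.
The smallest is F##3 to A3, a diminished third (2 semitones).

diminished 3rd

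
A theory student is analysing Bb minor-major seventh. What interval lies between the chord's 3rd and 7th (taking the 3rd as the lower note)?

BbmM7 is spelled Bb Db F A.
3rd = Db; 7th = A.
Db up to A is 8 semitones, a half step wider than a perfect fifth, so the interval is augmented.

A5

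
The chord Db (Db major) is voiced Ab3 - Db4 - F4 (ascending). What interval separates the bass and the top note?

M6

The outer voices are Ab3 and F4.
Ab up to F spans 6 letter names and 9 semitones — a major sixth.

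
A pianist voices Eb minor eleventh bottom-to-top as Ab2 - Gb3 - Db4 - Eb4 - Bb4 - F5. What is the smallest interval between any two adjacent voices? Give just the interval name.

M2

Adjacent intervals: Ab2→Gb3 = minor seventh; Gb3→Db4 = perfect fifth; Db4→Eb4 = major second; Eb4→Bb4 = perfect fifth; Bb4→F5 = perfect fifth.
The smallest is Db4 to Eb4, a major second (2 semitones).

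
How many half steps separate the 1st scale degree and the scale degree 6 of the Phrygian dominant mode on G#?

8

The scale is G# A B# C# D# E F#.
G# up to E is a minor sixth — 8 semitones.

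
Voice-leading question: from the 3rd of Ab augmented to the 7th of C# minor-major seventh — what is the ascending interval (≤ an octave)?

A7

Ab augmented has C as its 3rd, and C# minor-major seventh has B# as its 7th.
7 letter names make it a seventh; at 12 semitones (a half step wider than major) the quality is augmented.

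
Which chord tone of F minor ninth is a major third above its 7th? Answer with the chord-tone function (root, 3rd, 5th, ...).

9th

The chord tones of F minor ninth are F-Ab-C-Eb-G.
The 7th is Eb. A major third above Eb is G.
G is the chord's 9th.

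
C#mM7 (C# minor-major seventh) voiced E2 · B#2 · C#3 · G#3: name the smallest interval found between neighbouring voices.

Adjacent intervals: E2→B#2 = augmented fifth; B#2→C#3 = minor second; C#3→G#3 = perfect fifth.
The smallest is B#2 to C#3, a minor second (1 semitone).

minor 2nd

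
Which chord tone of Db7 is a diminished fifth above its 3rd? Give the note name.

Cb

The chord tones of Db7 are Db-F-Ab-Cb.
The 3rd is F. A diminished fifth above F is Cb.
Cb is the chord's 7th.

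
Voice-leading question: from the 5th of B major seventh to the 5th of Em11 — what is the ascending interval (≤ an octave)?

The 5th of B major seventh is F#; the 5th of Em11 is B.
From F# to B is 5 semitones, exactly the perfect fourth.

P4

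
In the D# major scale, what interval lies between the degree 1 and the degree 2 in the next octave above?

Spelling the D# major scale: D# E# F## G# A# B# C##.
That puts D# below E#.
Counting 9 letters and 14 half steps from D# gives a major ninth.

major ninth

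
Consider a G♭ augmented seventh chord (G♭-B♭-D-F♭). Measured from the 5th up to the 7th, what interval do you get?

diminished 3rd

So we need the interval from D up to F♭.
D up to F♭ is 2 semitones, a whole step narrower than a major third, so the interval is diminished.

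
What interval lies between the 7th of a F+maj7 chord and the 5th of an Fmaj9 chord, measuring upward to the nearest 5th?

minor sixth

F+maj7 has E as its 7th, and Fmaj9 has C as its 5th.
E up to C is 8 semitones, a half step narrower than a major sixth, so the interval is minor.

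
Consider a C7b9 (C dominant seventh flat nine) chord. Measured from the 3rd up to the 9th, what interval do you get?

diminished seventh

The chord tones of C7b9 (C dominant seventh flat nine) are C, E, G, B♭, D♭.
So we need the interval from E up to D♭.
E up to D♭ is 9 semitones, a whole step narrower than a major seventh, so the interval is diminished.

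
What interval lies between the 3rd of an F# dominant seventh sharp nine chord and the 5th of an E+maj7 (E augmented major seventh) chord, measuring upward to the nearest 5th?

M2

The 3rd of F# dominant seventh sharp nine is A#; the 5th of E+maj7 (E augmented major seventh) is B#.
Counting 2 letters and 2 half steps from A# gives a major second.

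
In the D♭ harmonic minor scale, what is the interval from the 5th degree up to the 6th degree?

The scale runs D♭ E♭ F♭ G♭ A♭ B𝄫 C.
That puts A♭ below B𝄫.
From A♭ to B𝄫: 1 semitone over a second = minor.

minor second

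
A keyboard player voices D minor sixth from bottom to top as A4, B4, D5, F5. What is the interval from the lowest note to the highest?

minor sixth

The outer voices are A4 and F5.
A up to F is 8 semitones, a half step narrower than a major sixth, so the interval is minor.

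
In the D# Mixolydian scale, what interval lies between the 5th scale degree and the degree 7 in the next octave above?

Spelling the D# Mixolydian scale: D# E# F## G# A# B# C#.
That puts A# below C#.
From A# to C#: 15 semitones over a tenth = minor.

m10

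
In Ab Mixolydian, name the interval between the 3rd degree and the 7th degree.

diminished fifth

Ab mixolydian: Ab Bb C Db Eb F Gb.
3rd degree = C; degree 7 = Gb.
C up to Gb is 6 semitones, a half step narrower than a perfect fifth, so the interval is diminished.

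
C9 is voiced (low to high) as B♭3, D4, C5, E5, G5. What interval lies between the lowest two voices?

major third

Those voices are B♭3 and D4.
B♭ up to D spans 3 letter names and 4 semitones — a major third.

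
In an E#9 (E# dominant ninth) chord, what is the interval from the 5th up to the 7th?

minor third

E#9: E#–G##–B#–D#–F##.
5th = B#; 7th = D#.
From B# to D#: 3 semitones over a third = minor.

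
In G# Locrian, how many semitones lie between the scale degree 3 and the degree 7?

The scale is G# A B C# D E F#.
B up to F# is a perfect fifth — 7 semitones.

7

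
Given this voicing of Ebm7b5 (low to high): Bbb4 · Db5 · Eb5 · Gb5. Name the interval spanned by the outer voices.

The outer voices are Bbb4 and Gb5.
Counting 6 letters and 9 half steps from Bbb gives a major sixth.

major 6th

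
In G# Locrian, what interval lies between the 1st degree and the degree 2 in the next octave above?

G# locrian: G# A B C# D E F#.
The 1st degree is G# and the 2nd degree (up an octave) is A.
9 letter names make it a ninth; at 13 semitones (a half step narrower than major) the quality is minor.

minor ninth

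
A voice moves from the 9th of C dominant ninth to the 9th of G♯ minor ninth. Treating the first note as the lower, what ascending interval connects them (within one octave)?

A5

The 9th of C dominant ninth is D; the 9th of G♯ minor ninth is A♯.
5 letter names make it a fifth; at 8 semitones (a half step wider than perfect) the quality is augmented.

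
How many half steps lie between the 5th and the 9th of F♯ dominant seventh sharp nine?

F♯7#9: F♯–A♯–C♯–E–G𝄪.
C♯ to G𝄪 is an augmented fifth: 8 semitones.

8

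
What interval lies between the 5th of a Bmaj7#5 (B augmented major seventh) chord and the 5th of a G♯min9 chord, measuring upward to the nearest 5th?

Bmaj7#5 (B augmented major seventh) has F𝄪 as its 5th, and G♯min9 has D♯ as its 5th.
F𝄪 up to D♯ is 8 semitones, a half step narrower than a major sixth, so the interval is minor.

minor 6th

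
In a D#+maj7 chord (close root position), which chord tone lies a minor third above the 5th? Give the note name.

C##

The chord tones of D# augmented major seventh are D#–F##–A##–C##.
The 5th is A##. A minor third above A## is C##.
C## is the chord's 7th.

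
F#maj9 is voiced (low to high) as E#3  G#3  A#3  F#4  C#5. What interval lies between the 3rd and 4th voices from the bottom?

minor sixth

Those voices are A#3 and F#4.
A# up to F# is 8 semitones, a half step narrower than a major sixth, so the interval is minor.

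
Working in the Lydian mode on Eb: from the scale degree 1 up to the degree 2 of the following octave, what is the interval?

major 9th

The scale runs Eb F G A Bb C D.
Scale degree 1 = Eb; 2nd degree (up an octave) = F.
Counting 9 letters and 14 half steps from Eb gives a major ninth.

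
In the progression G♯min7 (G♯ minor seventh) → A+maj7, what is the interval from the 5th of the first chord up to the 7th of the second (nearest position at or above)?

perfect fourth

G♯min7 (G♯ minor seventh) has D♯ as its 5th, and A+maj7 has G♯ as its 7th.
Counting 4 letters and 5 half steps from D♯ gives a perfect fourth.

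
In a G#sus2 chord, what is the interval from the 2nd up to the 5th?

perfect fourth

The chord tones of G#sus2 are G#-A#-D#.
That puts A# below D#.
Counting 4 letters and 5 half steps from A# gives a perfect fourth.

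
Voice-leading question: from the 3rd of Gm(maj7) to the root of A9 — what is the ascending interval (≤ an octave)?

Gm(maj7) has B♭ as its 3rd, and A9 has A as its root.
B♭ up to A spans 7 letter names and 11 semitones — a major seventh.

major seventh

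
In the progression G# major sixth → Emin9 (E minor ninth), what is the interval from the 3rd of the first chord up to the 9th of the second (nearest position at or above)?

d5

The 3rd of G# major sixth is B#; the 9th of Emin9 (E minor ninth) is F#.
From B# to F#: 6 semitones over a fifth = diminished.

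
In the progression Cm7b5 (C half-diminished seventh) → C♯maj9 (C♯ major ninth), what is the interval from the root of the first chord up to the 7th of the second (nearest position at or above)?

The root of Cm7b5 (C half-diminished seventh) is C; the 7th of C♯maj9 (C♯ major ninth) is B♯.
From C to B♯: 12 semitones over a seventh = augmented.

augmented seventh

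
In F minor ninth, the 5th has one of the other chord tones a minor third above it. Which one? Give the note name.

Eb

The chord tones of F minor ninth are F-A♭-C-E♭-G.
The 5th is C. A minor third above C is E♭.
E♭ is the chord's 7th.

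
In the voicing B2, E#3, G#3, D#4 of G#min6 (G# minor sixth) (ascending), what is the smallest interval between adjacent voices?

minor third

Adjacent intervals: B2→E#3 = augmented fourth; E#3→G#3 = minor third; G#3→D#4 = perfect fifth.
The smallest is E#3 to G#3, a minor third (3 semitones).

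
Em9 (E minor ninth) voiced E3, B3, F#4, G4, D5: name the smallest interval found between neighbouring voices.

minor 2nd

Adjacent intervals: E3→B3 = perfect fifth; B3→F#4 = perfect fifth; F#4→G4 = minor second; G4→D5 = perfect fifth.
The smallest is F#4 to G4, a minor second (1 semitone).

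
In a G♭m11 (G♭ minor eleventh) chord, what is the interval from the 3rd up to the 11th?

The chord tones of G♭m11 are G♭ B𝄫 D♭ F♭ A♭ C♭.
That puts B𝄫 below C♭.
From B𝄫 to C♭ is 14 semitones, exactly the major ninth.

major ninth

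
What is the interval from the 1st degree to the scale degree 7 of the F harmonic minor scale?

Spelling the F harmonic minor scale: F G Ab Bb C Db E.
1st degree = F; 7th scale degree = E.
F up to E spans 7 letter names and 11 semitones — a major seventh.

M7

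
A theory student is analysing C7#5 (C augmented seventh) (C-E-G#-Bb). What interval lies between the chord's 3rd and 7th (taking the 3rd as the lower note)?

That puts E below Bb.
5 letter names make it a fifth; at 6 semitones (a half step narrower than perfect) the quality is diminished.

diminished fifth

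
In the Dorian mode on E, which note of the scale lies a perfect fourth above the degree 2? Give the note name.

The scale is E F# G A B C# D.
The degree 2 is F#; a perfect fourth above that is B — scale degree 5.

B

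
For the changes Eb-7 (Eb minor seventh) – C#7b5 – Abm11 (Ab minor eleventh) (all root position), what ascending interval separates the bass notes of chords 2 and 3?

diminished sixth

The roots are C# and Ab.
From C# to Ab: 7 semitones over a sixth = diminished.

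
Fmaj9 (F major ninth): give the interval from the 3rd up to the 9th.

Fmaj9 (F major ninth) is spelled F–A–C–E–G.
So we need the interval from A up to G.
A up to G is 10 semitones, a half step narrower than a major seventh, so the interval is minor.

minor seventh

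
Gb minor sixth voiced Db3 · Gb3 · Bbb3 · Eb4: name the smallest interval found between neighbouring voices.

minor third

Adjacent intervals: Db3→Gb3 = perfect fourth; Gb3→Bbb3 = minor third; Bbb3→Eb4 = augmented fourth.
The smallest is Gb3 to Bbb3, a minor third (3 semitones).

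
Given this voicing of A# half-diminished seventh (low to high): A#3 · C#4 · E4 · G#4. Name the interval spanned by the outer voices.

minor seventh

The outer voices are A#3 and G#4.
A# up to G# is 10 semitones, a half step narrower than a major seventh, so the interval is minor.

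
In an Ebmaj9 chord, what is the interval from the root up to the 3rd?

major 3rd

Eb major ninth: Eb G Bb D F.
Root = Eb; 3rd = G.
From Eb to G is 4 semitones, exactly the major third.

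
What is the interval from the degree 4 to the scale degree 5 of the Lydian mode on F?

minor second

F lydian: F G A B C D E.
So we need the interval from B up to C.
From B to C: 1 semitone over a second = minor.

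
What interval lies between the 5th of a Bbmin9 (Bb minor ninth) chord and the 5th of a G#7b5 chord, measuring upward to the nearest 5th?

M6

The 5th of Bbmin9 (Bb minor ninth) is F; the 5th of G#7b5 is D.
From F to D is 9 semitones, exactly the major sixth.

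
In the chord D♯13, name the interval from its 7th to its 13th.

Spelling the chord: D♯, F𝄪, A♯, C♯, E♯, B♯.
7th = C♯; 13th = B♯.
From C♯ to B♯ is 11 semitones, exactly the major seventh.

major seventh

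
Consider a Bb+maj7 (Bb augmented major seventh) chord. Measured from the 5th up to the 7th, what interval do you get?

Bb augmented major seventh is spelled Bb, D, F#, A.
That puts F# below A.
3 letter names make it a third; at 3 semitones (a half step narrower than major) the quality is minor.

minor third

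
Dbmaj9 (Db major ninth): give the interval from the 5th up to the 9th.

perfect fifth

Spelling the chord: Db, F, Ab, C, Eb.
The 5th is Ab and the 9th is Eb.
From Ab to Eb is 7 semitones, exactly the perfect fifth.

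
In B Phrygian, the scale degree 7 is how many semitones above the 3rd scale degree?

The scale is B C D E F# G A.
D up to A is a perfect fifth — 7 semitones.

7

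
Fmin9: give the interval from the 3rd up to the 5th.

The chord tones of F minor ninth are F Ab C Eb G.
That puts Ab below C.
Counting 3 letters and 4 half steps from Ab gives a major third.

M3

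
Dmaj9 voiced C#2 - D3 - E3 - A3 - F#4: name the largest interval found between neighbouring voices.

Adjacent intervals: C#2→D3 = minor ninth; D3→E3 = major second; E3→A3 = perfect fourth; A3→F#4 = major sixth.
The largest is C#2 to D3, a minor ninth (13 semitones).

minor ninth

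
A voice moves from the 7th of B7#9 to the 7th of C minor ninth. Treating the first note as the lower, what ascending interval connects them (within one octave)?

B7#9 has A as its 7th, and C minor ninth has B♭ as its 7th.
A up to B♭ is 1 semitone, a half step narrower than a major second, so the interval is minor.

m2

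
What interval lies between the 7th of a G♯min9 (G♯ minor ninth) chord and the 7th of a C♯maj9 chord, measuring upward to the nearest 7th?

The 7th of G♯min9 (G♯ minor ninth) is F♯; the 7th of C♯maj9 is B♯.
From F♯ to B♯: 6 semitones over a fourth = augmented.

augmented fourth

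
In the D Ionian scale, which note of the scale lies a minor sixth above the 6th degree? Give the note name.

The scale is D E F# G A B C#.
The 6th degree is B; a minor sixth above that is G — scale degree 4.

G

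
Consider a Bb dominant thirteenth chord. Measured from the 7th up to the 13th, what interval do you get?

Bb13: Bb D F Ab C G.
7th = Ab; 13th = G.
Ab up to G spans 7 letter names and 11 semitones — a major seventh.

major 7th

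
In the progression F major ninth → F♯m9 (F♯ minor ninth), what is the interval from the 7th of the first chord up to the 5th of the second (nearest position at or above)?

F major ninth has E as its 7th, and F♯m9 (F♯ minor ninth) has C♯ as its 5th.
E up to C♯ spans 6 letter names and 9 semitones — a major sixth.

major sixth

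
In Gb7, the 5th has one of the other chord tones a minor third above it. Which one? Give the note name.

The chord tones of Gb dominant seventh are Gb Bb Db Fb.
The 5th is Db. A minor third above Db is Fb.
Fb is the chord's 7th.

Fb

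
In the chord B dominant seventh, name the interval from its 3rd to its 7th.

diminished fifth

The chord tones of B7 are B–D#–F#–A.
The 3rd is D# and the 7th is A.
From D# to A: 6 semitones over a fifth = diminished.
That tritone between 3rd and 7th is what gives the dominant seventh its pull toward resolution.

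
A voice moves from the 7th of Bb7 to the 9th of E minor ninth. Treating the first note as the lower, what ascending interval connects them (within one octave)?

The 7th of Bb7 is Ab; the 9th of E minor ninth is F#.
Ab up to F# is 10 semitones, a half step wider than a major sixth, so the interval is augmented.

A6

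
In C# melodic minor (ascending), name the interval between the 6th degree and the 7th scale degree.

major second

C# melodic minor: C# D# E F# G# A# B#.
That puts A# below B#.
Counting 2 letters and 2 half steps from A# gives a major second.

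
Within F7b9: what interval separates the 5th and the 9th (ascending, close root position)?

The chord tones of F7b9 are F, A, C, Eb, Gb.
So we need the interval from C up to Gb.
From C to Gb: 6 semitones over a fifth = diminished.

diminished fifth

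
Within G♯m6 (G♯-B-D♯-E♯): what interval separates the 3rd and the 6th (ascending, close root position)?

3rd = B; 6th = E♯.
4 letter names make it a fourth; at 6 semitones (a half step wider than perfect) the quality is augmented.

augmented fourth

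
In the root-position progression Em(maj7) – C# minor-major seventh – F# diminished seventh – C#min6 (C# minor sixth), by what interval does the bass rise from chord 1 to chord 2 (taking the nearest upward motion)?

The roots are E and C#.
Counting 6 letters and 9 half steps from E gives a major sixth.

major sixth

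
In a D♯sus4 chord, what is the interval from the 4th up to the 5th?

major second

D♯sus4 (D♯ sus4): D♯, G♯, A♯.
4th = G♯; 5th = A♯.
From G♯ to A♯ is 2 semitones, exactly the major second.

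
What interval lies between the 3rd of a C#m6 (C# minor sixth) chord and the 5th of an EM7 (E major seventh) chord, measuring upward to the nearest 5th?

perfect fifth

C#m6 (C# minor sixth) has E as its 3rd, and EM7 (E major seventh) has B as its 5th.
E up to B spans 5 letter names and 7 semitones — a perfect fifth.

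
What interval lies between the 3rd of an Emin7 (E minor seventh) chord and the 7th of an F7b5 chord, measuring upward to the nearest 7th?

Emin7 (E minor seventh) has G as its 3rd, and F7b5 has Eb as its 7th.
G up to Eb is 8 semitones, a half step narrower than a major sixth, so the interval is minor.

minor sixth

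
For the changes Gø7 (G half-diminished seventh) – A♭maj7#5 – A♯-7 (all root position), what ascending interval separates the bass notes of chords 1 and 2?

minor second

The roots are G and A♭.
From G to A♭: 1 semitone over a second = minor.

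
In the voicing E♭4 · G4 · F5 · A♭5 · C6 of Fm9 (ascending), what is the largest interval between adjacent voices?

minor seventh

Adjacent intervals: E♭4→G4 = major third; G4→F5 = minor seventh; F5→A♭5 = minor third; A♭5→C6 = major third.
The largest is G4 to F5, a minor seventh (10 semitones).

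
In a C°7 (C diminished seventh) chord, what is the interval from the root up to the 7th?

diminished 7th

Cdim7: C, E♭, G♭, B𝄫.
The root is C and the 7th is B𝄫.
From C to B𝄫: 9 semitones over a seventh = diminished.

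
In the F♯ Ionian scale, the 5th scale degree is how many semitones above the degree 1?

7

The scale is F♯ G♯ A♯ B C♯ D♯ E♯.
F♯ up to C♯ is a perfect fifth — 7 semitones.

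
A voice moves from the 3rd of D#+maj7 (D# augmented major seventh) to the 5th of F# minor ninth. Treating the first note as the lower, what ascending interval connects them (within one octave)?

The 3rd of D#+maj7 (D# augmented major seventh) is F##; the 5th of F# minor ninth is C#.
5 letter names make it a fifth; at 6 semitones (a half step narrower than perfect) the quality is diminished.

diminished fifth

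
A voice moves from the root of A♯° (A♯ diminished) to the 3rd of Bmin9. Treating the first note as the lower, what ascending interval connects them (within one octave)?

diminished fourth

A♯° (A♯ diminished) has A♯ as its root, and Bmin9 has D as its 3rd.
A♯ up to D is 4 semitones, a half step narrower than a perfect fourth, so the interval is diminished.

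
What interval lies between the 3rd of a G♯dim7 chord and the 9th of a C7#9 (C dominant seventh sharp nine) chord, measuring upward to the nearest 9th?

G♯dim7 has B as its 3rd, and C7#9 (C dominant seventh sharp nine) has D♯ as its 9th.
From B to D♯ is 4 semitones, exactly the major third.

major third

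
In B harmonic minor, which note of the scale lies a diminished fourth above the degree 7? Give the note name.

The scale is B C# D E F# G A#.
The degree 7 is A#; a diminished fourth above that is D — scale degree 3.

D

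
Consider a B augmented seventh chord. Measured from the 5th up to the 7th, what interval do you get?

The chord tones of Baug7 (B augmented seventh) are B D# F## A.
The 5th is F## and the 7th is A.
From F## to A: 2 semitones over a third = diminished.

diminished third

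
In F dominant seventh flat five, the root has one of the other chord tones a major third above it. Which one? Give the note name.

A

F dominant seventh flat five is spelled F–A–C♭–E♭.
The root is F. A major third above F is A.
A is the chord's 3rd.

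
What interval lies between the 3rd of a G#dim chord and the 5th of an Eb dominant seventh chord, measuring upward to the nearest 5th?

G#dim has B as its 3rd, and Eb dominant seventh has Bb as its 5th.
B up to Bb is 11 semitones, a half step narrower than a perfect octave, so the interval is diminished.

d8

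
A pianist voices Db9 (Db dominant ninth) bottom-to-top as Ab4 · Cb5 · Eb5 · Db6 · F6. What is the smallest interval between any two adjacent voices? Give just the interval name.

Adjacent intervals: Ab4→Cb5 = minor third; Cb5→Eb5 = major third; Eb5→Db6 = minor seventh; Db6→F6 = major third.
The smallest is Ab4 to Cb5, a minor third (3 semitones).

minor third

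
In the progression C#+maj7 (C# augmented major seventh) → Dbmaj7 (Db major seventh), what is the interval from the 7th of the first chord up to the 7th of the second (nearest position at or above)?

The 7th of C#+maj7 (C# augmented major seventh) is B#; the 7th of Dbmaj7 (Db major seventh) is C.
2 letter names make it a second; at 0 semitones (a whole step narrower than major) the quality is diminished.

diminished second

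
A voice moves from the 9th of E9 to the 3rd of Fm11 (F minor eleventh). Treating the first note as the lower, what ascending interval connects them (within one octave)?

E9 has F# as its 9th, and Fm11 (F minor eleventh) has Ab as its 3rd.
From F# to Ab: 2 semitones over a third = diminished.

diminished 3rd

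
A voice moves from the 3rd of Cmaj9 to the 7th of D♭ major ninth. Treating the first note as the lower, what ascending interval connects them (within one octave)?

The 3rd of Cmaj9 is E; the 7th of D♭ major ninth is C.
E up to C is 8 semitones, a half step narrower than a major sixth, so the interval is minor.

minor 6th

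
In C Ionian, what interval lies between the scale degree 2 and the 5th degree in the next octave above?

perfect eleventh

Spelling C Ionian: C D E F G A B.
The scale degree 2 is D and the degree 5 (up an octave) is G.
Counting 11 letters and 17 half steps from D gives a perfect eleventh.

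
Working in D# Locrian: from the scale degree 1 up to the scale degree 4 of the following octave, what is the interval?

perfect 11th

The scale runs D# E F# G# A B C#.
Scale degree 1 = D#; degree 4 (up an octave) = G#.
From D# to G# is 17 semitones, exactly the perfect eleventh.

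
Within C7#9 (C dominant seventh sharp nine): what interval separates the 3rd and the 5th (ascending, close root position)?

Spelling the chord: C-E-G-Bb-D#.
That puts E below G.
E up to G is 3 semitones, a half step narrower than a major third, so the interval is minor.

m3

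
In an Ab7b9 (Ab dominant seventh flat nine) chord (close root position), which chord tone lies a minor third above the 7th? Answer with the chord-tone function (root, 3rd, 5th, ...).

The chord tones of Ab7b9 are Ab, C, Eb, Gb, Bbb.
The 7th is Gb. A minor third above Gb is Bbb.
Bbb is the chord's 9th.

9th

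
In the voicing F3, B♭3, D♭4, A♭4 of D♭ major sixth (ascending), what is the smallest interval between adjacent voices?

Adjacent intervals: F3→B♭3 = perfect fourth; B♭3→D♭4 = minor third; D♭4→A♭4 = perfect fifth.
The smallest is B♭3 to D♭4, a minor third (3 semitones).

m3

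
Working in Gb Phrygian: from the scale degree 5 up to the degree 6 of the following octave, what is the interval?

m9

Spelling Gb Phrygian: Gb Abb Bbb Cb Db Ebb Fb.
So we need the interval from Db up to Ebb.
From Db to Ebb: 13 semitones over a ninth = minor.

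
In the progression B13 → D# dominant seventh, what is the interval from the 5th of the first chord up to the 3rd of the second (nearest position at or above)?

The 5th of B13 is F#; the 3rd of D# dominant seventh is F##.
1 letter names make it a unison; at 1 semitone (a half step wider than perfect) the quality is augmented.

augmented unison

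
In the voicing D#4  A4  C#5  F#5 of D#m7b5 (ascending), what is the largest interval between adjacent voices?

d5

Adjacent intervals: D#4→A4 = diminished fifth; A4→C#5 = major third; C#5→F#5 = perfect fourth.
The largest is D#4 to A4, a diminished fifth (6 semitones).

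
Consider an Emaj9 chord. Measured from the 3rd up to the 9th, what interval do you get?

Emaj9: E, G#, B, D#, F#.
3rd = G#; 9th = F#.
G# up to F# is 10 semitones, a half step narrower than a major seventh, so the interval is minor.

minor seventh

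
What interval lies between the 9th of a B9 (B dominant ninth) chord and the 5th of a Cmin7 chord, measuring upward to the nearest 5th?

The 9th of B9 (B dominant ninth) is C#; the 5th of Cmin7 is G.
From C# to G: 6 semitones over a fifth = diminished.

diminished fifth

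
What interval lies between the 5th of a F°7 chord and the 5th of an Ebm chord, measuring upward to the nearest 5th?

The 5th of F°7 is Cb; the 5th of Ebm is Bb.
Cb up to Bb spans 7 letter names and 11 semitones — a major seventh.

major 7th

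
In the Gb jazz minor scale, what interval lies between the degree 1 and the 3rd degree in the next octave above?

minor 10th

Spelling the Gb jazz minor scale: Gb Ab Bbb Cb Db Eb F.
So we need the interval from Gb up to Bbb.
From Gb to Bbb: 15 semitones over a tenth = minor.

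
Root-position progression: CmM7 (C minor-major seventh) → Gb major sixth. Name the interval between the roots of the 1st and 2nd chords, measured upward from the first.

The roots are C and Gb.
C up to Gb is 6 semitones, a half step narrower than a perfect fifth, so the interval is diminished.

diminished fifth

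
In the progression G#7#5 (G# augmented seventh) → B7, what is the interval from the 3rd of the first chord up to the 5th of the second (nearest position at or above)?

The 3rd of G#7#5 (G# augmented seventh) is B#; the 5th of B7 is F#.
B# up to F# is 6 semitones, a half step narrower than a perfect fifth, so the interval is diminished.

diminished fifth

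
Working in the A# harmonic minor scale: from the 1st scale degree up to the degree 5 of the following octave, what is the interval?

perfect 12th

Spelling the A# harmonic minor scale: A# B# C# D# E# F# G##.
1st scale degree = A#; 5th degree (up an octave) = E#.
A# up to E# spans 12 letter names and 19 semitones — a perfect twelfth.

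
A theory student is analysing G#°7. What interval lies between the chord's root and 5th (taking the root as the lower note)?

G# diminished seventh is spelled G#–B–D–F.
The root is G# and the 5th is D.
5 letter names make it a fifth; at 6 semitones (a half step narrower than perfect) the quality is diminished.

diminished fifth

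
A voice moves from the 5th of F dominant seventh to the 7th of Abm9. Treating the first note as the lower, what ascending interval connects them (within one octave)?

The 5th of F dominant seventh is C; the 7th of Abm9 is Gb.
5 letter names make it a fifth; at 6 semitones (a half step narrower than perfect) the quality is diminished.

d5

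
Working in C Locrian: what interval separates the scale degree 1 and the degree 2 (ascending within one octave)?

C locrian: C Db Eb F Gb Ab Bb.
Scale degree 1 = C; degree 2 = Db.
C up to Db is 1 semitone, a half step narrower than a major second, so the interval is minor.

minor second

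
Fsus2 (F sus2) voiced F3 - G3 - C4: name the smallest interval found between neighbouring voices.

major 2nd

Adjacent intervals: F3→G3 = major second; G3→C4 = perfect fourth.
The smallest is F3 to G3, a major second (2 semitones).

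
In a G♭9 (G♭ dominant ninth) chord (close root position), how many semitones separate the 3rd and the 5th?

3

G♭ dominant ninth: G♭–B♭–D♭–F♭–A♭.
B♭ to D♭ is a minor third: 3 semitones.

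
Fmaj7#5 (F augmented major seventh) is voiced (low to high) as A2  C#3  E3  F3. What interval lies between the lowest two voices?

Those voices are A2 and C#3.
From A to C# is 4 semitones, exactly the major third.

major 3rd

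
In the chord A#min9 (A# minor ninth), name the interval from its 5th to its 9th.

A#m9: A#, C#, E#, G#, B#.
That puts E# below B#.
From E# to B# is 7 semitones, exactly the perfect fifth.

perfect fifth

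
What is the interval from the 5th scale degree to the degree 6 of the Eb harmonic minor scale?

The scale runs Eb F Gb Ab Bb Cb D.
The 5th scale degree is Bb and the scale degree 6 is Cb.
2 letter names make it a second; at 1 semitone (a half step narrower than major) the quality is minor.

minor second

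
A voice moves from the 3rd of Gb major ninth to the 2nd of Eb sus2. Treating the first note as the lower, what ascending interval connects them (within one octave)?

Gb major ninth has Bb as its 3rd, and Eb sus2 has F as its 2nd.
Bb up to F spans 5 letter names and 7 semitones — a perfect fifth.

perfect fifth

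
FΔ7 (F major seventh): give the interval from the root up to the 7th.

major 7th

Spelling the chord: F, A, C, E.
So we need the interval from F up to E.
From F to E is 11 semitones, exactly the major seventh.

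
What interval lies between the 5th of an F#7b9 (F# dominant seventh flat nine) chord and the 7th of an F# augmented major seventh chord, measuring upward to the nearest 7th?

major 3rd

The 5th of F#7b9 (F# dominant seventh flat nine) is C#; the 7th of F# augmented major seventh is E#.
From C# to E# is 4 semitones, exactly the major third.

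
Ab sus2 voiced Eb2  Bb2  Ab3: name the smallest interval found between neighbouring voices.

Adjacent intervals: Eb2→Bb2 = perfect fifth; Bb2→Ab3 = minor seventh.
The smallest is Eb2 to Bb2, a perfect fifth (7 semitones).

perfect fifth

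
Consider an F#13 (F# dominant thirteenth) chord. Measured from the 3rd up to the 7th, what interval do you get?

diminished fifth

F# dominant thirteenth is spelled F#, A#, C#, E, G#, D#.
The 3rd is A# and the 7th is E.
5 letter names make it a fifth; at 6 semitones (a half step narrower than perfect) the quality is diminished.
This 3–7 tritone is the characteristic tension at the heart of the dominant sound.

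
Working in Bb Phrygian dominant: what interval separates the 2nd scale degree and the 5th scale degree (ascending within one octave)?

The scale runs Bb Cb D Eb F Gb Ab.
That puts Cb below F.
Cb up to F is 6 semitones, a half step wider than a perfect fourth, so the interval is augmented.

augmented 4th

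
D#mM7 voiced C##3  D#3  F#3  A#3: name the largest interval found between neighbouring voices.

major third

Adjacent intervals: C##3→D#3 = minor second; D#3→F#3 = minor third; F#3→A#3 = major third.
The largest is F#3 to A#3, a major third (4 semitones).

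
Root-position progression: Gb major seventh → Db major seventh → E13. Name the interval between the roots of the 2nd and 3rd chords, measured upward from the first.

The roots are Db and E.
2 letter names make it a second; at 3 semitones (a half step wider than major) the quality is augmented.

A2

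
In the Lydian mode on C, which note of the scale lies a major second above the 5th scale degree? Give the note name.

A

The scale is C D E F# G A B.
The 5th scale degree is G; a major second above that is A — scale degree 6.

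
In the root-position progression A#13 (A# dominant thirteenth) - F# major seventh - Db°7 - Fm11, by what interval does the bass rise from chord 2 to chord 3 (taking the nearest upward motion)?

The roots are F# and Db.
From F# to Db: 7 semitones over a sixth = diminished.

diminished sixth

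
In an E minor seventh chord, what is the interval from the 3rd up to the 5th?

M3

Spelling the chord: E G B D.
So we need the interval from G up to B.
G up to B spans 3 letter names and 4 semitones — a major third.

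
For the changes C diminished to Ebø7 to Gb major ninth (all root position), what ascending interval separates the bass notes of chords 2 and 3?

minor third

The roots are Eb and Gb.
3 letter names make it a third; at 3 semitones (a half step narrower than major) the quality is minor.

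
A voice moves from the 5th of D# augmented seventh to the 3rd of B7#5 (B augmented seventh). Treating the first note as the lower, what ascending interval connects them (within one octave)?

D# augmented seventh has A## as its 5th, and B7#5 (B augmented seventh) has D# as its 3rd.
A## up to D# is 4 semitones, a half step narrower than a perfect fourth, so the interval is diminished.

diminished 4th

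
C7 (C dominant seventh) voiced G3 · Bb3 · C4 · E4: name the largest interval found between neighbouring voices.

Adjacent intervals: G3→Bb3 = minor third; Bb3→C4 = major second; C4→E4 = major third.
The largest is C4 to E4, a major third (4 semitones).

major third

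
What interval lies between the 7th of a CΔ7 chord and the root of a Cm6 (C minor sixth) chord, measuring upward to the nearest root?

minor second

CΔ7 has B as its 7th, and Cm6 (C minor sixth) has C as its root.
B up to C is 1 semitone, a half step narrower than a major second, so the interval is minor.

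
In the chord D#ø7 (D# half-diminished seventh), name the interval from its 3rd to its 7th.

perfect 5th

D# half-diminished seventh: D#, F#, A, C#.
The 3rd is F# and the 7th is C#.
Counting 5 letters and 7 half steps from F# gives a perfect fifth.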